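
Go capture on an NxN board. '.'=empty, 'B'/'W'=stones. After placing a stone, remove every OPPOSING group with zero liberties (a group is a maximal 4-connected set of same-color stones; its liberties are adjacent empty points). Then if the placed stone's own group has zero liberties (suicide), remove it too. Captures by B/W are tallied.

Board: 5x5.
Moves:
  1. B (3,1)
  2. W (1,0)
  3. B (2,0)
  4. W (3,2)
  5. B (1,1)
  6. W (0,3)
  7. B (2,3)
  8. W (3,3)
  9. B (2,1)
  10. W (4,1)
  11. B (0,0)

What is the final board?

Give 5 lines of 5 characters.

Answer: B..W.
.B...
BB.B.
.BWW.
.W...

Derivation:
Move 1: B@(3,1) -> caps B=0 W=0
Move 2: W@(1,0) -> caps B=0 W=0
Move 3: B@(2,0) -> caps B=0 W=0
Move 4: W@(3,2) -> caps B=0 W=0
Move 5: B@(1,1) -> caps B=0 W=0
Move 6: W@(0,3) -> caps B=0 W=0
Move 7: B@(2,3) -> caps B=0 W=0
Move 8: W@(3,3) -> caps B=0 W=0
Move 9: B@(2,1) -> caps B=0 W=0
Move 10: W@(4,1) -> caps B=0 W=0
Move 11: B@(0,0) -> caps B=1 W=0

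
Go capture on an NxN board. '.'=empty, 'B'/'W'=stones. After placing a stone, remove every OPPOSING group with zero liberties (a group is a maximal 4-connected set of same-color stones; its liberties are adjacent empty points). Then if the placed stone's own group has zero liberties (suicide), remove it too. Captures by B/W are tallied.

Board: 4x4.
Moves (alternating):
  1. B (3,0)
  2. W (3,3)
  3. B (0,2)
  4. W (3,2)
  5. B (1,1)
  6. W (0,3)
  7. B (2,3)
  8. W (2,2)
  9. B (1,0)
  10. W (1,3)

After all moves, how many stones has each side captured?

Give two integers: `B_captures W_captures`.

Answer: 0 1

Derivation:
Move 1: B@(3,0) -> caps B=0 W=0
Move 2: W@(3,3) -> caps B=0 W=0
Move 3: B@(0,2) -> caps B=0 W=0
Move 4: W@(3,2) -> caps B=0 W=0
Move 5: B@(1,1) -> caps B=0 W=0
Move 6: W@(0,3) -> caps B=0 W=0
Move 7: B@(2,3) -> caps B=0 W=0
Move 8: W@(2,2) -> caps B=0 W=0
Move 9: B@(1,0) -> caps B=0 W=0
Move 10: W@(1,3) -> caps B=0 W=1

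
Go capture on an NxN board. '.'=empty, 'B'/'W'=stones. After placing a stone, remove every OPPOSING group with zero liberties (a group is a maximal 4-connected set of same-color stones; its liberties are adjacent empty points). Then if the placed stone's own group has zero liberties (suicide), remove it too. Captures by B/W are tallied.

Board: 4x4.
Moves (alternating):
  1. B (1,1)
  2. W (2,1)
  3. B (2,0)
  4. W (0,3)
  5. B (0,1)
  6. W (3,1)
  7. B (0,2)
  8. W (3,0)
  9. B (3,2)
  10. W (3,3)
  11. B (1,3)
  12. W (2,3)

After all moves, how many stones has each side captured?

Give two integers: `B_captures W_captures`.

Move 1: B@(1,1) -> caps B=0 W=0
Move 2: W@(2,1) -> caps B=0 W=0
Move 3: B@(2,0) -> caps B=0 W=0
Move 4: W@(0,3) -> caps B=0 W=0
Move 5: B@(0,1) -> caps B=0 W=0
Move 6: W@(3,1) -> caps B=0 W=0
Move 7: B@(0,2) -> caps B=0 W=0
Move 8: W@(3,0) -> caps B=0 W=0
Move 9: B@(3,2) -> caps B=0 W=0
Move 10: W@(3,3) -> caps B=0 W=0
Move 11: B@(1,3) -> caps B=1 W=0
Move 12: W@(2,3) -> caps B=1 W=0

Answer: 1 0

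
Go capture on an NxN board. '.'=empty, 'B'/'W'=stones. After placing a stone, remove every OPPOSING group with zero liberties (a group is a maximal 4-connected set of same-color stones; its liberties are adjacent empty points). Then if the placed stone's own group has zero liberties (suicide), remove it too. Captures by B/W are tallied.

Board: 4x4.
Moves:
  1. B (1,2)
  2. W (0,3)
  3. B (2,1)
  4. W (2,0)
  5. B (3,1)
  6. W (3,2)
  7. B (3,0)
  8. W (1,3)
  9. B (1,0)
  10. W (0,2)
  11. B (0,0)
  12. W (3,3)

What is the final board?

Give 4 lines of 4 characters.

Move 1: B@(1,2) -> caps B=0 W=0
Move 2: W@(0,3) -> caps B=0 W=0
Move 3: B@(2,1) -> caps B=0 W=0
Move 4: W@(2,0) -> caps B=0 W=0
Move 5: B@(3,1) -> caps B=0 W=0
Move 6: W@(3,2) -> caps B=0 W=0
Move 7: B@(3,0) -> caps B=0 W=0
Move 8: W@(1,3) -> caps B=0 W=0
Move 9: B@(1,0) -> caps B=1 W=0
Move 10: W@(0,2) -> caps B=1 W=0
Move 11: B@(0,0) -> caps B=1 W=0
Move 12: W@(3,3) -> caps B=1 W=0

Answer: B.WW
B.BW
.B..
BBWW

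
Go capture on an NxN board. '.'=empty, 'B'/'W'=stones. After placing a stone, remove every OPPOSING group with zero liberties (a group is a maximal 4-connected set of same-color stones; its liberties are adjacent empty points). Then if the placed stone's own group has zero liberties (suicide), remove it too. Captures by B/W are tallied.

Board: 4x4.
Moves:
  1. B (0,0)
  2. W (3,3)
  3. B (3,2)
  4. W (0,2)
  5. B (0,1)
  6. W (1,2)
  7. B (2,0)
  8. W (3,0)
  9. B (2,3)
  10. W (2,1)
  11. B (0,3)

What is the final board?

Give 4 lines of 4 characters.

Move 1: B@(0,0) -> caps B=0 W=0
Move 2: W@(3,3) -> caps B=0 W=0
Move 3: B@(3,2) -> caps B=0 W=0
Move 4: W@(0,2) -> caps B=0 W=0
Move 5: B@(0,1) -> caps B=0 W=0
Move 6: W@(1,2) -> caps B=0 W=0
Move 7: B@(2,0) -> caps B=0 W=0
Move 8: W@(3,0) -> caps B=0 W=0
Move 9: B@(2,3) -> caps B=1 W=0
Move 10: W@(2,1) -> caps B=1 W=0
Move 11: B@(0,3) -> caps B=1 W=0

Answer: BBWB
..W.
BW.B
W.B.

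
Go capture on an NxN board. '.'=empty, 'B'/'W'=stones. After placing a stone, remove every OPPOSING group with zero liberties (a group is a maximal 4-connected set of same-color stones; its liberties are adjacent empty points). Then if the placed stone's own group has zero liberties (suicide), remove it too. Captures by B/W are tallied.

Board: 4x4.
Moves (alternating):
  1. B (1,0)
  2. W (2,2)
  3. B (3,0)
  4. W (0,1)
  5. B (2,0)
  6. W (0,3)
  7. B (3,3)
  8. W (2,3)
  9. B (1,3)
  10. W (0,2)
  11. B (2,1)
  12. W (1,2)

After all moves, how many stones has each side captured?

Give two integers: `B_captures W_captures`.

Answer: 0 1

Derivation:
Move 1: B@(1,0) -> caps B=0 W=0
Move 2: W@(2,2) -> caps B=0 W=0
Move 3: B@(3,0) -> caps B=0 W=0
Move 4: W@(0,1) -> caps B=0 W=0
Move 5: B@(2,0) -> caps B=0 W=0
Move 6: W@(0,3) -> caps B=0 W=0
Move 7: B@(3,3) -> caps B=0 W=0
Move 8: W@(2,3) -> caps B=0 W=0
Move 9: B@(1,3) -> caps B=0 W=0
Move 10: W@(0,2) -> caps B=0 W=0
Move 11: B@(2,1) -> caps B=0 W=0
Move 12: W@(1,2) -> caps B=0 W=1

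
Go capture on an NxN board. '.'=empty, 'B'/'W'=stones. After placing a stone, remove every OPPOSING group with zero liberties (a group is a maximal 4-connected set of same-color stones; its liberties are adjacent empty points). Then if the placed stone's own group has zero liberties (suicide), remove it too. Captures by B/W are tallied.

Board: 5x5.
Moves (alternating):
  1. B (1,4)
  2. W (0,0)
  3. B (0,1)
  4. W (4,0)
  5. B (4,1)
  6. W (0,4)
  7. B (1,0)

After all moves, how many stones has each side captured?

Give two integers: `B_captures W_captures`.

Answer: 1 0

Derivation:
Move 1: B@(1,4) -> caps B=0 W=0
Move 2: W@(0,0) -> caps B=0 W=0
Move 3: B@(0,1) -> caps B=0 W=0
Move 4: W@(4,0) -> caps B=0 W=0
Move 5: B@(4,1) -> caps B=0 W=0
Move 6: W@(0,4) -> caps B=0 W=0
Move 7: B@(1,0) -> caps B=1 W=0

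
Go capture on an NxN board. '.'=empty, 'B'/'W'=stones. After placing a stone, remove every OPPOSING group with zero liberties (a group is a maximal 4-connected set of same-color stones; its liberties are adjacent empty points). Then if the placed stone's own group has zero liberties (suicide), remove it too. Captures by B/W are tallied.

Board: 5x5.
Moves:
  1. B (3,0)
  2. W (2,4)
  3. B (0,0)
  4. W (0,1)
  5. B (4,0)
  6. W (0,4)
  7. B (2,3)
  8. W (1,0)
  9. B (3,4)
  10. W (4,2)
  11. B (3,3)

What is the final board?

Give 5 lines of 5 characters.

Move 1: B@(3,0) -> caps B=0 W=0
Move 2: W@(2,4) -> caps B=0 W=0
Move 3: B@(0,0) -> caps B=0 W=0
Move 4: W@(0,1) -> caps B=0 W=0
Move 5: B@(4,0) -> caps B=0 W=0
Move 6: W@(0,4) -> caps B=0 W=0
Move 7: B@(2,3) -> caps B=0 W=0
Move 8: W@(1,0) -> caps B=0 W=1
Move 9: B@(3,4) -> caps B=0 W=1
Move 10: W@(4,2) -> caps B=0 W=1
Move 11: B@(3,3) -> caps B=0 W=1

Answer: .W..W
W....
...BW
B..BB
B.W..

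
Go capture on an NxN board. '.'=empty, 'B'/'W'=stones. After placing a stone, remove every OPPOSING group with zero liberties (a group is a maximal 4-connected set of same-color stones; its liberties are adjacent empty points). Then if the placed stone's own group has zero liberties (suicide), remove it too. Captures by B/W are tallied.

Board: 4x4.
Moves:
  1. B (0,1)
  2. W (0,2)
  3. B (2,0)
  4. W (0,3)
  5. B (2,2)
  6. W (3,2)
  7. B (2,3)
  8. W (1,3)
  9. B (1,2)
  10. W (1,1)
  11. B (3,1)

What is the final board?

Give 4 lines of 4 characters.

Answer: .B..
.WB.
B.BB
.BW.

Derivation:
Move 1: B@(0,1) -> caps B=0 W=0
Move 2: W@(0,2) -> caps B=0 W=0
Move 3: B@(2,0) -> caps B=0 W=0
Move 4: W@(0,3) -> caps B=0 W=0
Move 5: B@(2,2) -> caps B=0 W=0
Move 6: W@(3,2) -> caps B=0 W=0
Move 7: B@(2,3) -> caps B=0 W=0
Move 8: W@(1,3) -> caps B=0 W=0
Move 9: B@(1,2) -> caps B=3 W=0
Move 10: W@(1,1) -> caps B=3 W=0
Move 11: B@(3,1) -> caps B=3 W=0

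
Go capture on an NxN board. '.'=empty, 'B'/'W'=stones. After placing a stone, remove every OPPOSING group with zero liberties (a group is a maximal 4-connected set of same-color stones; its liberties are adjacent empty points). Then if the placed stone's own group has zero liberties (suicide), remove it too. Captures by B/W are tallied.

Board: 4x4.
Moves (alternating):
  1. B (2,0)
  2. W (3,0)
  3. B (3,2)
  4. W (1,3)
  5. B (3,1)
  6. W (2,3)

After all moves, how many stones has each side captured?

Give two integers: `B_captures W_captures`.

Move 1: B@(2,0) -> caps B=0 W=0
Move 2: W@(3,0) -> caps B=0 W=0
Move 3: B@(3,2) -> caps B=0 W=0
Move 4: W@(1,3) -> caps B=0 W=0
Move 5: B@(3,1) -> caps B=1 W=0
Move 6: W@(2,3) -> caps B=1 W=0

Answer: 1 0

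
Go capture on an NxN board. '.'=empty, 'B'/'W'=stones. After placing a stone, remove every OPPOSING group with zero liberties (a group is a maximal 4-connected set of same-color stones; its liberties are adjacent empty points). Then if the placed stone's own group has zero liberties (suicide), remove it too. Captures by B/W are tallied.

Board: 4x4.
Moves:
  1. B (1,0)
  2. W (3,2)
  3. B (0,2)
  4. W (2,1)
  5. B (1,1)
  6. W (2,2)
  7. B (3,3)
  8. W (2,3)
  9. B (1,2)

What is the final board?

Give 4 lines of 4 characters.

Move 1: B@(1,0) -> caps B=0 W=0
Move 2: W@(3,2) -> caps B=0 W=0
Move 3: B@(0,2) -> caps B=0 W=0
Move 4: W@(2,1) -> caps B=0 W=0
Move 5: B@(1,1) -> caps B=0 W=0
Move 6: W@(2,2) -> caps B=0 W=0
Move 7: B@(3,3) -> caps B=0 W=0
Move 8: W@(2,3) -> caps B=0 W=1
Move 9: B@(1,2) -> caps B=0 W=1

Answer: ..B.
BBB.
.WWW
..W.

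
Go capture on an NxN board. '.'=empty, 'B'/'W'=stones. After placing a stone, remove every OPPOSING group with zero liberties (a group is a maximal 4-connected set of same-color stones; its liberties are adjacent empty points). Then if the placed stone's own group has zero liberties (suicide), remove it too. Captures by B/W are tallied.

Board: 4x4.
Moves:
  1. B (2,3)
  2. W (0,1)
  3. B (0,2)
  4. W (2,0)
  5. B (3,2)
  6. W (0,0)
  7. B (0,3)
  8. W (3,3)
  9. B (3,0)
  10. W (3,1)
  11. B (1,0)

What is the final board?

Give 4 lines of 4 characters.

Answer: WWBB
B...
W..B
.WB.

Derivation:
Move 1: B@(2,3) -> caps B=0 W=0
Move 2: W@(0,1) -> caps B=0 W=0
Move 3: B@(0,2) -> caps B=0 W=0
Move 4: W@(2,0) -> caps B=0 W=0
Move 5: B@(3,2) -> caps B=0 W=0
Move 6: W@(0,0) -> caps B=0 W=0
Move 7: B@(0,3) -> caps B=0 W=0
Move 8: W@(3,3) -> caps B=0 W=0
Move 9: B@(3,0) -> caps B=0 W=0
Move 10: W@(3,1) -> caps B=0 W=1
Move 11: B@(1,0) -> caps B=0 W=1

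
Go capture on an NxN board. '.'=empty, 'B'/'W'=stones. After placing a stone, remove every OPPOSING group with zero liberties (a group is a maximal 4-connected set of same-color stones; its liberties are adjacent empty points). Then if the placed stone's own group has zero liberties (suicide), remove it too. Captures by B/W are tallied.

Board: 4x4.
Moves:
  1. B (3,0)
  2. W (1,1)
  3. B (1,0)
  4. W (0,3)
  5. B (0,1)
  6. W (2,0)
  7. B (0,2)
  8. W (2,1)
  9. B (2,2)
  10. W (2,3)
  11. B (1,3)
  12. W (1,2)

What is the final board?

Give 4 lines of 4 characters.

Move 1: B@(3,0) -> caps B=0 W=0
Move 2: W@(1,1) -> caps B=0 W=0
Move 3: B@(1,0) -> caps B=0 W=0
Move 4: W@(0,3) -> caps B=0 W=0
Move 5: B@(0,1) -> caps B=0 W=0
Move 6: W@(2,0) -> caps B=0 W=0
Move 7: B@(0,2) -> caps B=0 W=0
Move 8: W@(2,1) -> caps B=0 W=0
Move 9: B@(2,2) -> caps B=0 W=0
Move 10: W@(2,3) -> caps B=0 W=0
Move 11: B@(1,3) -> caps B=1 W=0
Move 12: W@(1,2) -> caps B=1 W=0

Answer: .BB.
BWWB
WWBW
B...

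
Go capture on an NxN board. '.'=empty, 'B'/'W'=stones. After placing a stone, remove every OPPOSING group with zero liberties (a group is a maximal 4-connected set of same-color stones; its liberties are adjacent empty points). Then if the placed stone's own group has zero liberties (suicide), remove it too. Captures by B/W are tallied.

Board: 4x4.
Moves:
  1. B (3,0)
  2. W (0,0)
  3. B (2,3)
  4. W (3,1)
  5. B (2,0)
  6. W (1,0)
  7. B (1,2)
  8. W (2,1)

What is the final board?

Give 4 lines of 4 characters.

Answer: W...
W.B.
.W.B
.W..

Derivation:
Move 1: B@(3,0) -> caps B=0 W=0
Move 2: W@(0,0) -> caps B=0 W=0
Move 3: B@(2,3) -> caps B=0 W=0
Move 4: W@(3,1) -> caps B=0 W=0
Move 5: B@(2,0) -> caps B=0 W=0
Move 6: W@(1,0) -> caps B=0 W=0
Move 7: B@(1,2) -> caps B=0 W=0
Move 8: W@(2,1) -> caps B=0 W=2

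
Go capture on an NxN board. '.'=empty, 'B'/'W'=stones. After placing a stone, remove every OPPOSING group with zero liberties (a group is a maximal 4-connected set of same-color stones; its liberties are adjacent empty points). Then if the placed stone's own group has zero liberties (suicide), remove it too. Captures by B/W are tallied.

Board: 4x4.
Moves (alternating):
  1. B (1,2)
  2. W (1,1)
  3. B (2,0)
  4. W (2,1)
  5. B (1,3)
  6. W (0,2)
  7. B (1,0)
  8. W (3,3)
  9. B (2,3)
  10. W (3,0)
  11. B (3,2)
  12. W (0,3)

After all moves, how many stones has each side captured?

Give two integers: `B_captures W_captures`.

Move 1: B@(1,2) -> caps B=0 W=0
Move 2: W@(1,1) -> caps B=0 W=0
Move 3: B@(2,0) -> caps B=0 W=0
Move 4: W@(2,1) -> caps B=0 W=0
Move 5: B@(1,3) -> caps B=0 W=0
Move 6: W@(0,2) -> caps B=0 W=0
Move 7: B@(1,0) -> caps B=0 W=0
Move 8: W@(3,3) -> caps B=0 W=0
Move 9: B@(2,3) -> caps B=0 W=0
Move 10: W@(3,0) -> caps B=0 W=0
Move 11: B@(3,2) -> caps B=1 W=0
Move 12: W@(0,3) -> caps B=1 W=0

Answer: 1 0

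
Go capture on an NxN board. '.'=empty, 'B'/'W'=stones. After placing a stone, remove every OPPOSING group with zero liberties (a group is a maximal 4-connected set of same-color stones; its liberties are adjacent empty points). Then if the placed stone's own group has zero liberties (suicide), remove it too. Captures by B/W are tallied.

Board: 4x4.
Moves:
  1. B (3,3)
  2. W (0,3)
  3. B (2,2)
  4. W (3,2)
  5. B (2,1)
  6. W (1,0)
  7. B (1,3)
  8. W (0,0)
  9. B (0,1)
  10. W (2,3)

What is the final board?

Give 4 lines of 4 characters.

Answer: WB.W
W..B
.BBW
..W.

Derivation:
Move 1: B@(3,3) -> caps B=0 W=0
Move 2: W@(0,3) -> caps B=0 W=0
Move 3: B@(2,2) -> caps B=0 W=0
Move 4: W@(3,2) -> caps B=0 W=0
Move 5: B@(2,1) -> caps B=0 W=0
Move 6: W@(1,0) -> caps B=0 W=0
Move 7: B@(1,3) -> caps B=0 W=0
Move 8: W@(0,0) -> caps B=0 W=0
Move 9: B@(0,1) -> caps B=0 W=0
Move 10: W@(2,3) -> caps B=0 W=1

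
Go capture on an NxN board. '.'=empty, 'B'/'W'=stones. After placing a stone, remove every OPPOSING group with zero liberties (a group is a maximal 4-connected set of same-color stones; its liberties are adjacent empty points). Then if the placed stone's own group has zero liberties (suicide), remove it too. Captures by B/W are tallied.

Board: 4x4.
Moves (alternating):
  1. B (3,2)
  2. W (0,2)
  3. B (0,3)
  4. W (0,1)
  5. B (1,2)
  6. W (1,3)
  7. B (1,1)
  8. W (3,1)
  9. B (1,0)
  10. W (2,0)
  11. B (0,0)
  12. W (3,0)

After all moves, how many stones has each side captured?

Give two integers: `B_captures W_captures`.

Move 1: B@(3,2) -> caps B=0 W=0
Move 2: W@(0,2) -> caps B=0 W=0
Move 3: B@(0,3) -> caps B=0 W=0
Move 4: W@(0,1) -> caps B=0 W=0
Move 5: B@(1,2) -> caps B=0 W=0
Move 6: W@(1,3) -> caps B=0 W=1
Move 7: B@(1,1) -> caps B=0 W=1
Move 8: W@(3,1) -> caps B=0 W=1
Move 9: B@(1,0) -> caps B=0 W=1
Move 10: W@(2,0) -> caps B=0 W=1
Move 11: B@(0,0) -> caps B=0 W=1
Move 12: W@(3,0) -> caps B=0 W=1

Answer: 0 1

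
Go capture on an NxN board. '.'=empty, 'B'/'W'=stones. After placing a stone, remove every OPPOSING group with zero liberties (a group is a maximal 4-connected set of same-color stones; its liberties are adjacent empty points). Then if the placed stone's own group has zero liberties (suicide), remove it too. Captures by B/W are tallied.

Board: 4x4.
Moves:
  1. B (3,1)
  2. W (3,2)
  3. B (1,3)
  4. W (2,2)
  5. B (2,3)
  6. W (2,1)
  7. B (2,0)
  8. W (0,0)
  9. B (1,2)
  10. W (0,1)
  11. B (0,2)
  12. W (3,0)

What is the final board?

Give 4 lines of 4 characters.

Move 1: B@(3,1) -> caps B=0 W=0
Move 2: W@(3,2) -> caps B=0 W=0
Move 3: B@(1,3) -> caps B=0 W=0
Move 4: W@(2,2) -> caps B=0 W=0
Move 5: B@(2,3) -> caps B=0 W=0
Move 6: W@(2,1) -> caps B=0 W=0
Move 7: B@(2,0) -> caps B=0 W=0
Move 8: W@(0,0) -> caps B=0 W=0
Move 9: B@(1,2) -> caps B=0 W=0
Move 10: W@(0,1) -> caps B=0 W=0
Move 11: B@(0,2) -> caps B=0 W=0
Move 12: W@(3,0) -> caps B=0 W=1

Answer: WWB.
..BB
BWWB
W.W.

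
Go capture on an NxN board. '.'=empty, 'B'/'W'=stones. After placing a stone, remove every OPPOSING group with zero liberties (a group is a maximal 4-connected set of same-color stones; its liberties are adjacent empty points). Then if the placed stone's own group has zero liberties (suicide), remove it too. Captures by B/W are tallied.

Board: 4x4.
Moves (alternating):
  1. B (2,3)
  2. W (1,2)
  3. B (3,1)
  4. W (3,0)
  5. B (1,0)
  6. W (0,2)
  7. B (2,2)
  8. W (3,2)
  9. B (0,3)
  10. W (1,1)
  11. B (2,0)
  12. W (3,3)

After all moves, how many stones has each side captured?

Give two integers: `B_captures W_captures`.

Move 1: B@(2,3) -> caps B=0 W=0
Move 2: W@(1,2) -> caps B=0 W=0
Move 3: B@(3,1) -> caps B=0 W=0
Move 4: W@(3,0) -> caps B=0 W=0
Move 5: B@(1,0) -> caps B=0 W=0
Move 6: W@(0,2) -> caps B=0 W=0
Move 7: B@(2,2) -> caps B=0 W=0
Move 8: W@(3,2) -> caps B=0 W=0
Move 9: B@(0,3) -> caps B=0 W=0
Move 10: W@(1,1) -> caps B=0 W=0
Move 11: B@(2,0) -> caps B=1 W=0
Move 12: W@(3,3) -> caps B=1 W=0

Answer: 1 0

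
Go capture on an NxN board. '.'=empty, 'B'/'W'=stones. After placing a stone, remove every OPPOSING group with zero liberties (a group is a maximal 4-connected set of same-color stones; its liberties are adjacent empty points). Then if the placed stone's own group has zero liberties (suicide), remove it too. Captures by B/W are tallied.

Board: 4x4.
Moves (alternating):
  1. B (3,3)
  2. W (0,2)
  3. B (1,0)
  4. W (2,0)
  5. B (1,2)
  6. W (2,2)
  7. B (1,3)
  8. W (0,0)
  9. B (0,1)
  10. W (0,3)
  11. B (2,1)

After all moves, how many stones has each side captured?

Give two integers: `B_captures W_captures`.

Answer: 1 0

Derivation:
Move 1: B@(3,3) -> caps B=0 W=0
Move 2: W@(0,2) -> caps B=0 W=0
Move 3: B@(1,0) -> caps B=0 W=0
Move 4: W@(2,0) -> caps B=0 W=0
Move 5: B@(1,2) -> caps B=0 W=0
Move 6: W@(2,2) -> caps B=0 W=0
Move 7: B@(1,3) -> caps B=0 W=0
Move 8: W@(0,0) -> caps B=0 W=0
Move 9: B@(0,1) -> caps B=1 W=0
Move 10: W@(0,3) -> caps B=1 W=0
Move 11: B@(2,1) -> caps B=1 W=0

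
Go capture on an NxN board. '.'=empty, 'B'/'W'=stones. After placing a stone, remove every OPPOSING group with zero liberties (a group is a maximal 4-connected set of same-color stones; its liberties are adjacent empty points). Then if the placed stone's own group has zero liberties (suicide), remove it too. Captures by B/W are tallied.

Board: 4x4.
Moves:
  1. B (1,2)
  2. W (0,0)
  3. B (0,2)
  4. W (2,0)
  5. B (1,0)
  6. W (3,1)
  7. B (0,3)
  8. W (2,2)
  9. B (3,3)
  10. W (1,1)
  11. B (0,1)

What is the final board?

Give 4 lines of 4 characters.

Answer: WBBB
.WB.
W.W.
.W.B

Derivation:
Move 1: B@(1,2) -> caps B=0 W=0
Move 2: W@(0,0) -> caps B=0 W=0
Move 3: B@(0,2) -> caps B=0 W=0
Move 4: W@(2,0) -> caps B=0 W=0
Move 5: B@(1,0) -> caps B=0 W=0
Move 6: W@(3,1) -> caps B=0 W=0
Move 7: B@(0,3) -> caps B=0 W=0
Move 8: W@(2,2) -> caps B=0 W=0
Move 9: B@(3,3) -> caps B=0 W=0
Move 10: W@(1,1) -> caps B=0 W=1
Move 11: B@(0,1) -> caps B=0 W=1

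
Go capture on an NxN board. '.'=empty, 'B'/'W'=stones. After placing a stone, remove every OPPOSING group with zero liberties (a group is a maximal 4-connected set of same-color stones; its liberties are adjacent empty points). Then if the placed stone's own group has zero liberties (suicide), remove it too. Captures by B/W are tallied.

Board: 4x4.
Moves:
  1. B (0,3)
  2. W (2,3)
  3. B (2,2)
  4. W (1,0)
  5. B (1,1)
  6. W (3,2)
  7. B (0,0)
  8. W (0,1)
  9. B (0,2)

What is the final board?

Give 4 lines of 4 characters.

Answer: .WBB
WB..
..BW
..W.

Derivation:
Move 1: B@(0,3) -> caps B=0 W=0
Move 2: W@(2,3) -> caps B=0 W=0
Move 3: B@(2,2) -> caps B=0 W=0
Move 4: W@(1,0) -> caps B=0 W=0
Move 5: B@(1,1) -> caps B=0 W=0
Move 6: W@(3,2) -> caps B=0 W=0
Move 7: B@(0,0) -> caps B=0 W=0
Move 8: W@(0,1) -> caps B=0 W=1
Move 9: B@(0,2) -> caps B=0 W=1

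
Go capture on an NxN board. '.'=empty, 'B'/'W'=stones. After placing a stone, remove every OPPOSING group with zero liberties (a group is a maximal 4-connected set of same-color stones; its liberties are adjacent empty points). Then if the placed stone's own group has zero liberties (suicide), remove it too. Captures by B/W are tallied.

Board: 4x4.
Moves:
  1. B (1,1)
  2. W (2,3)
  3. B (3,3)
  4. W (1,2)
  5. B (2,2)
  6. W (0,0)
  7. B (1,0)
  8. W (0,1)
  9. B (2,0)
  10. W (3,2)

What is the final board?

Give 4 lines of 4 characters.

Answer: WW..
BBW.
B.BW
..W.

Derivation:
Move 1: B@(1,1) -> caps B=0 W=0
Move 2: W@(2,3) -> caps B=0 W=0
Move 3: B@(3,3) -> caps B=0 W=0
Move 4: W@(1,2) -> caps B=0 W=0
Move 5: B@(2,2) -> caps B=0 W=0
Move 6: W@(0,0) -> caps B=0 W=0
Move 7: B@(1,0) -> caps B=0 W=0
Move 8: W@(0,1) -> caps B=0 W=0
Move 9: B@(2,0) -> caps B=0 W=0
Move 10: W@(3,2) -> caps B=0 W=1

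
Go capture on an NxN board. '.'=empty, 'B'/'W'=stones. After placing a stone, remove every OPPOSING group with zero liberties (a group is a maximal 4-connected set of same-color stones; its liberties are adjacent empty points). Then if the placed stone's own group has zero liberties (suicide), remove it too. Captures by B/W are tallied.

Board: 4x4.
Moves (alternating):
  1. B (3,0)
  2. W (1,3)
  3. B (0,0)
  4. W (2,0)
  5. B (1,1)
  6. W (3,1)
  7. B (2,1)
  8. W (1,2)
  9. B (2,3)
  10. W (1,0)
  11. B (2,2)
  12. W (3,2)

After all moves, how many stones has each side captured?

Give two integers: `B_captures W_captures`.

Answer: 0 1

Derivation:
Move 1: B@(3,0) -> caps B=0 W=0
Move 2: W@(1,3) -> caps B=0 W=0
Move 3: B@(0,0) -> caps B=0 W=0
Move 4: W@(2,0) -> caps B=0 W=0
Move 5: B@(1,1) -> caps B=0 W=0
Move 6: W@(3,1) -> caps B=0 W=1
Move 7: B@(2,1) -> caps B=0 W=1
Move 8: W@(1,2) -> caps B=0 W=1
Move 9: B@(2,3) -> caps B=0 W=1
Move 10: W@(1,0) -> caps B=0 W=1
Move 11: B@(2,2) -> caps B=0 W=1
Move 12: W@(3,2) -> caps B=0 W=1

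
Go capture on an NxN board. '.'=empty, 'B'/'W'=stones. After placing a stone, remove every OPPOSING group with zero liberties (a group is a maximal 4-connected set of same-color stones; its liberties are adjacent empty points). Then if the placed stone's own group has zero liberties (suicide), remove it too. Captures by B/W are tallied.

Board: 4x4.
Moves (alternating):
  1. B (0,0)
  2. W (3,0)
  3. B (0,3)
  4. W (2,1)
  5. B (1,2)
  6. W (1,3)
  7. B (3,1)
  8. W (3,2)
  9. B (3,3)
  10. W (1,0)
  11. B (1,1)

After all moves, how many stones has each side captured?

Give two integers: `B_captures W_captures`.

Answer: 0 1

Derivation:
Move 1: B@(0,0) -> caps B=0 W=0
Move 2: W@(3,0) -> caps B=0 W=0
Move 3: B@(0,3) -> caps B=0 W=0
Move 4: W@(2,1) -> caps B=0 W=0
Move 5: B@(1,2) -> caps B=0 W=0
Move 6: W@(1,3) -> caps B=0 W=0
Move 7: B@(3,1) -> caps B=0 W=0
Move 8: W@(3,2) -> caps B=0 W=1
Move 9: B@(3,3) -> caps B=0 W=1
Move 10: W@(1,0) -> caps B=0 W=1
Move 11: B@(1,1) -> caps B=0 W=1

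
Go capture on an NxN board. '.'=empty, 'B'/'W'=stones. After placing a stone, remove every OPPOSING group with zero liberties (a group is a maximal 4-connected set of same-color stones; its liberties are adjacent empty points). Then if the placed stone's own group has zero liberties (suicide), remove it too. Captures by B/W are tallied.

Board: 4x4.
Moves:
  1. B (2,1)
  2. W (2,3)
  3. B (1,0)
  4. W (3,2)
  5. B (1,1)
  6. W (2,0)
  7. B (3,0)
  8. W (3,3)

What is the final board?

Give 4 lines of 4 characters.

Move 1: B@(2,1) -> caps B=0 W=0
Move 2: W@(2,3) -> caps B=0 W=0
Move 3: B@(1,0) -> caps B=0 W=0
Move 4: W@(3,2) -> caps B=0 W=0
Move 5: B@(1,1) -> caps B=0 W=0
Move 6: W@(2,0) -> caps B=0 W=0
Move 7: B@(3,0) -> caps B=1 W=0
Move 8: W@(3,3) -> caps B=1 W=0

Answer: ....
BB..
.B.W
B.WW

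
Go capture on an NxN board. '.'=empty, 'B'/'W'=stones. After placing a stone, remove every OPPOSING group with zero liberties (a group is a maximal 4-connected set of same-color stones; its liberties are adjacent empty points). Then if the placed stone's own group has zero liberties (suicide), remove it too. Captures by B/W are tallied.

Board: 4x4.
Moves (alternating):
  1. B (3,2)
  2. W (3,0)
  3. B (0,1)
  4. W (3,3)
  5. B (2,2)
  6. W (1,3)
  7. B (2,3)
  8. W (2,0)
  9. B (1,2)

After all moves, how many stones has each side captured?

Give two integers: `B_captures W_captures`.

Move 1: B@(3,2) -> caps B=0 W=0
Move 2: W@(3,0) -> caps B=0 W=0
Move 3: B@(0,1) -> caps B=0 W=0
Move 4: W@(3,3) -> caps B=0 W=0
Move 5: B@(2,2) -> caps B=0 W=0
Move 6: W@(1,3) -> caps B=0 W=0
Move 7: B@(2,3) -> caps B=1 W=0
Move 8: W@(2,0) -> caps B=1 W=0
Move 9: B@(1,2) -> caps B=1 W=0

Answer: 1 0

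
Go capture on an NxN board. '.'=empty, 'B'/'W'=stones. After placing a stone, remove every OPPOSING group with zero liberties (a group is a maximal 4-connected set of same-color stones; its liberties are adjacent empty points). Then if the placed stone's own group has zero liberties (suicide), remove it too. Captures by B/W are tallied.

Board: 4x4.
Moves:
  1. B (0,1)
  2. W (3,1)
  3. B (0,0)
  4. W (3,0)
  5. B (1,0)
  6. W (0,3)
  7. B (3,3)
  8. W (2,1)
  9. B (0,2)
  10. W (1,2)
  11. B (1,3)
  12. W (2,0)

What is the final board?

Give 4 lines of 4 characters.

Answer: BBB.
B.WB
WW..
WW.B

Derivation:
Move 1: B@(0,1) -> caps B=0 W=0
Move 2: W@(3,1) -> caps B=0 W=0
Move 3: B@(0,0) -> caps B=0 W=0
Move 4: W@(3,0) -> caps B=0 W=0
Move 5: B@(1,0) -> caps B=0 W=0
Move 6: W@(0,3) -> caps B=0 W=0
Move 7: B@(3,3) -> caps B=0 W=0
Move 8: W@(2,1) -> caps B=0 W=0
Move 9: B@(0,2) -> caps B=0 W=0
Move 10: W@(1,2) -> caps B=0 W=0
Move 11: B@(1,3) -> caps B=1 W=0
Move 12: W@(2,0) -> caps B=1 W=0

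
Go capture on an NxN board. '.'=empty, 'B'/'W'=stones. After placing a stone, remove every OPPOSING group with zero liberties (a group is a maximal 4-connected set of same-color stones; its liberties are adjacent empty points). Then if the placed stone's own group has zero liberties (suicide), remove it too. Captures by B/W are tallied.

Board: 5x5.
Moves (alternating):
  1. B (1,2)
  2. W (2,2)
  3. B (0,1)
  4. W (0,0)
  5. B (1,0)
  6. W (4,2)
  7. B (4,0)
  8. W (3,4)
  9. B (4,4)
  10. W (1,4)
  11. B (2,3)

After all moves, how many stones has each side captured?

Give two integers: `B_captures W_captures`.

Move 1: B@(1,2) -> caps B=0 W=0
Move 2: W@(2,2) -> caps B=0 W=0
Move 3: B@(0,1) -> caps B=0 W=0
Move 4: W@(0,0) -> caps B=0 W=0
Move 5: B@(1,0) -> caps B=1 W=0
Move 6: W@(4,2) -> caps B=1 W=0
Move 7: B@(4,0) -> caps B=1 W=0
Move 8: W@(3,4) -> caps B=1 W=0
Move 9: B@(4,4) -> caps B=1 W=0
Move 10: W@(1,4) -> caps B=1 W=0
Move 11: B@(2,3) -> caps B=1 W=0

Answer: 1 0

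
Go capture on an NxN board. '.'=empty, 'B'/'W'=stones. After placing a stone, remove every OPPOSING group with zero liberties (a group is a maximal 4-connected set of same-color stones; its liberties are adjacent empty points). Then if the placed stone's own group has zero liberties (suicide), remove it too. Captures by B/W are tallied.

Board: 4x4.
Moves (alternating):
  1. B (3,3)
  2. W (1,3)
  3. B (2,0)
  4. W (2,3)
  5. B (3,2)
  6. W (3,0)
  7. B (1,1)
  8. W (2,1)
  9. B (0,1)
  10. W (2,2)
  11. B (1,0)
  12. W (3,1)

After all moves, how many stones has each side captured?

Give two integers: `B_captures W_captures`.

Move 1: B@(3,3) -> caps B=0 W=0
Move 2: W@(1,3) -> caps B=0 W=0
Move 3: B@(2,0) -> caps B=0 W=0
Move 4: W@(2,3) -> caps B=0 W=0
Move 5: B@(3,2) -> caps B=0 W=0
Move 6: W@(3,0) -> caps B=0 W=0
Move 7: B@(1,1) -> caps B=0 W=0
Move 8: W@(2,1) -> caps B=0 W=0
Move 9: B@(0,1) -> caps B=0 W=0
Move 10: W@(2,2) -> caps B=0 W=0
Move 11: B@(1,0) -> caps B=0 W=0
Move 12: W@(3,1) -> caps B=0 W=2

Answer: 0 2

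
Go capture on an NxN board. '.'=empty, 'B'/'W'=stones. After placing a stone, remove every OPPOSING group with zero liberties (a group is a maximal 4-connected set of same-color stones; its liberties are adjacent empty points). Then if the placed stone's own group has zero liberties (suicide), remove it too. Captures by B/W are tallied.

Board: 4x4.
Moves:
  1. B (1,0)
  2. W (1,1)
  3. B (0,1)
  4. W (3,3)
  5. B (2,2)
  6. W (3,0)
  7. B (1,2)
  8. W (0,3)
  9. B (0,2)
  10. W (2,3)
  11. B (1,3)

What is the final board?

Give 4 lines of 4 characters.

Answer: .BB.
BWBB
..BW
W..W

Derivation:
Move 1: B@(1,0) -> caps B=0 W=0
Move 2: W@(1,1) -> caps B=0 W=0
Move 3: B@(0,1) -> caps B=0 W=0
Move 4: W@(3,3) -> caps B=0 W=0
Move 5: B@(2,2) -> caps B=0 W=0
Move 6: W@(3,0) -> caps B=0 W=0
Move 7: B@(1,2) -> caps B=0 W=0
Move 8: W@(0,3) -> caps B=0 W=0
Move 9: B@(0,2) -> caps B=0 W=0
Move 10: W@(2,3) -> caps B=0 W=0
Move 11: B@(1,3) -> caps B=1 W=0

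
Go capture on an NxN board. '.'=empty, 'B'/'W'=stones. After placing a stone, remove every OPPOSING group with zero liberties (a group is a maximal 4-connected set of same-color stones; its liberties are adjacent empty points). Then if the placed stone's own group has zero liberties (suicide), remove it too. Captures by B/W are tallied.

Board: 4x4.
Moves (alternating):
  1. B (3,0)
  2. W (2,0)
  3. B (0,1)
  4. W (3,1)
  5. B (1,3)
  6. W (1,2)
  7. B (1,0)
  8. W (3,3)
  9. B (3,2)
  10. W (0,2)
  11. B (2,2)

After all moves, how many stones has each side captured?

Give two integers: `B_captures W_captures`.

Answer: 0 1

Derivation:
Move 1: B@(3,0) -> caps B=0 W=0
Move 2: W@(2,0) -> caps B=0 W=0
Move 3: B@(0,1) -> caps B=0 W=0
Move 4: W@(3,1) -> caps B=0 W=1
Move 5: B@(1,3) -> caps B=0 W=1
Move 6: W@(1,2) -> caps B=0 W=1
Move 7: B@(1,0) -> caps B=0 W=1
Move 8: W@(3,3) -> caps B=0 W=1
Move 9: B@(3,2) -> caps B=0 W=1
Move 10: W@(0,2) -> caps B=0 W=1
Move 11: B@(2,2) -> caps B=0 W=1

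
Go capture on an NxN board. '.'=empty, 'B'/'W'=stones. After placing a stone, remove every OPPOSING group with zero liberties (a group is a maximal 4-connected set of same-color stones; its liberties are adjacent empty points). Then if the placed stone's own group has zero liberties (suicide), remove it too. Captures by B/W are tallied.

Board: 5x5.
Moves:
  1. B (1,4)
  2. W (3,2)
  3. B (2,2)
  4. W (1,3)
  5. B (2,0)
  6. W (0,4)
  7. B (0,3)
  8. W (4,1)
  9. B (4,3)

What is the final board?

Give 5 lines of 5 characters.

Move 1: B@(1,4) -> caps B=0 W=0
Move 2: W@(3,2) -> caps B=0 W=0
Move 3: B@(2,2) -> caps B=0 W=0
Move 4: W@(1,3) -> caps B=0 W=0
Move 5: B@(2,0) -> caps B=0 W=0
Move 6: W@(0,4) -> caps B=0 W=0
Move 7: B@(0,3) -> caps B=1 W=0
Move 8: W@(4,1) -> caps B=1 W=0
Move 9: B@(4,3) -> caps B=1 W=0

Answer: ...B.
...WB
B.B..
..W..
.W.B.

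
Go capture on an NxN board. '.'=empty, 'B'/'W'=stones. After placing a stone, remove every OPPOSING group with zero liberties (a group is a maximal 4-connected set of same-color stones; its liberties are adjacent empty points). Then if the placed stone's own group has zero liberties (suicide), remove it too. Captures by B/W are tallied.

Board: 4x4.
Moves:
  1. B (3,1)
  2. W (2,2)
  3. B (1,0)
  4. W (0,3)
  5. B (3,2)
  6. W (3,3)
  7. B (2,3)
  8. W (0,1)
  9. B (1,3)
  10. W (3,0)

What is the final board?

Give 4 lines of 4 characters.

Answer: .W.W
B..B
..WB
WBB.

Derivation:
Move 1: B@(3,1) -> caps B=0 W=0
Move 2: W@(2,2) -> caps B=0 W=0
Move 3: B@(1,0) -> caps B=0 W=0
Move 4: W@(0,3) -> caps B=0 W=0
Move 5: B@(3,2) -> caps B=0 W=0
Move 6: W@(3,3) -> caps B=0 W=0
Move 7: B@(2,3) -> caps B=1 W=0
Move 8: W@(0,1) -> caps B=1 W=0
Move 9: B@(1,3) -> caps B=1 W=0
Move 10: W@(3,0) -> caps B=1 W=0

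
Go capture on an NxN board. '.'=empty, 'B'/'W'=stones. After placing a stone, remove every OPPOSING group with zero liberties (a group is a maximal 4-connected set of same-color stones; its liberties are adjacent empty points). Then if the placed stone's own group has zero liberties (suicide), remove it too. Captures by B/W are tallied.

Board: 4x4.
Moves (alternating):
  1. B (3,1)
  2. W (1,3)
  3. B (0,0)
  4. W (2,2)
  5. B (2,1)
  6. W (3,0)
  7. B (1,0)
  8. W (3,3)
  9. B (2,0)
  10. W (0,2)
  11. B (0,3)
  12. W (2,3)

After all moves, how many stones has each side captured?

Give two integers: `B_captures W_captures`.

Move 1: B@(3,1) -> caps B=0 W=0
Move 2: W@(1,3) -> caps B=0 W=0
Move 3: B@(0,0) -> caps B=0 W=0
Move 4: W@(2,2) -> caps B=0 W=0
Move 5: B@(2,1) -> caps B=0 W=0
Move 6: W@(3,0) -> caps B=0 W=0
Move 7: B@(1,0) -> caps B=0 W=0
Move 8: W@(3,3) -> caps B=0 W=0
Move 9: B@(2,0) -> caps B=1 W=0
Move 10: W@(0,2) -> caps B=1 W=0
Move 11: B@(0,3) -> caps B=1 W=0
Move 12: W@(2,3) -> caps B=1 W=0

Answer: 1 0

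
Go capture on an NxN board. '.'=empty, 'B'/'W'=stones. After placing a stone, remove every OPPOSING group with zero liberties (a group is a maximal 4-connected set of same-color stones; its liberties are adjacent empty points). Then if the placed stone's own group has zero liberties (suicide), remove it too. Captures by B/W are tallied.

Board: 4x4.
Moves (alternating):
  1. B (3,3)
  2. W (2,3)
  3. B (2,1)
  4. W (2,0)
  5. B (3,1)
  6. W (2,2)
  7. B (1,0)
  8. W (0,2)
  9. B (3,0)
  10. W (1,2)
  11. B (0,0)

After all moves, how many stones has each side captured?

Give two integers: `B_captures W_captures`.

Move 1: B@(3,3) -> caps B=0 W=0
Move 2: W@(2,3) -> caps B=0 W=0
Move 3: B@(2,1) -> caps B=0 W=0
Move 4: W@(2,0) -> caps B=0 W=0
Move 5: B@(3,1) -> caps B=0 W=0
Move 6: W@(2,2) -> caps B=0 W=0
Move 7: B@(1,0) -> caps B=0 W=0
Move 8: W@(0,2) -> caps B=0 W=0
Move 9: B@(3,0) -> caps B=1 W=0
Move 10: W@(1,2) -> caps B=1 W=0
Move 11: B@(0,0) -> caps B=1 W=0

Answer: 1 0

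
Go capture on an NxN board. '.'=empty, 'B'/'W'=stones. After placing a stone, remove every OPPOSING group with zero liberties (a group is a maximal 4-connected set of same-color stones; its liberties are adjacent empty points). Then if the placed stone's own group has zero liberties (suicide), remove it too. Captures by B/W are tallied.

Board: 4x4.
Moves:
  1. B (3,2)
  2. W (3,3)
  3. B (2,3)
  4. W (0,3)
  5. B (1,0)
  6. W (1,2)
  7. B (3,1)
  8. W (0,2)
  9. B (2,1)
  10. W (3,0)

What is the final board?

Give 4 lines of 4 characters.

Move 1: B@(3,2) -> caps B=0 W=0
Move 2: W@(3,3) -> caps B=0 W=0
Move 3: B@(2,3) -> caps B=1 W=0
Move 4: W@(0,3) -> caps B=1 W=0
Move 5: B@(1,0) -> caps B=1 W=0
Move 6: W@(1,2) -> caps B=1 W=0
Move 7: B@(3,1) -> caps B=1 W=0
Move 8: W@(0,2) -> caps B=1 W=0
Move 9: B@(2,1) -> caps B=1 W=0
Move 10: W@(3,0) -> caps B=1 W=0

Answer: ..WW
B.W.
.B.B
WBB.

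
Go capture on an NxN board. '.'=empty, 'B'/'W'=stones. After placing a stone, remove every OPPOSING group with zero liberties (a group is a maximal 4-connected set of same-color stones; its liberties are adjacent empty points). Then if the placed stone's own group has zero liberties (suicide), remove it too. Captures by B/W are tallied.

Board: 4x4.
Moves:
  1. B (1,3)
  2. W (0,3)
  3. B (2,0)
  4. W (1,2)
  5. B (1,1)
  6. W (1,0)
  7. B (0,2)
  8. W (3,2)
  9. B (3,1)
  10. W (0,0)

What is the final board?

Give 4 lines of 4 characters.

Answer: W.B.
WBWB
B...
.BW.

Derivation:
Move 1: B@(1,3) -> caps B=0 W=0
Move 2: W@(0,3) -> caps B=0 W=0
Move 3: B@(2,0) -> caps B=0 W=0
Move 4: W@(1,2) -> caps B=0 W=0
Move 5: B@(1,1) -> caps B=0 W=0
Move 6: W@(1,0) -> caps B=0 W=0
Move 7: B@(0,2) -> caps B=1 W=0
Move 8: W@(3,2) -> caps B=1 W=0
Move 9: B@(3,1) -> caps B=1 W=0
Move 10: W@(0,0) -> caps B=1 W=0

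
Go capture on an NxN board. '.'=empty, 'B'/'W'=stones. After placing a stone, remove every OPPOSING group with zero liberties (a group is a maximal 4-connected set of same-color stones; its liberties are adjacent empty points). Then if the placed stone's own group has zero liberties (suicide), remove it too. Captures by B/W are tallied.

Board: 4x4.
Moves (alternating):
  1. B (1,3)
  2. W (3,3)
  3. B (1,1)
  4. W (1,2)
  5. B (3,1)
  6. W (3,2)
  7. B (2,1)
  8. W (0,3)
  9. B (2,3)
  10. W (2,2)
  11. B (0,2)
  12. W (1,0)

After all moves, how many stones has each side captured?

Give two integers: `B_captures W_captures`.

Answer: 0 2

Derivation:
Move 1: B@(1,3) -> caps B=0 W=0
Move 2: W@(3,3) -> caps B=0 W=0
Move 3: B@(1,1) -> caps B=0 W=0
Move 4: W@(1,2) -> caps B=0 W=0
Move 5: B@(3,1) -> caps B=0 W=0
Move 6: W@(3,2) -> caps B=0 W=0
Move 7: B@(2,1) -> caps B=0 W=0
Move 8: W@(0,3) -> caps B=0 W=0
Move 9: B@(2,3) -> caps B=0 W=0
Move 10: W@(2,2) -> caps B=0 W=2
Move 11: B@(0,2) -> caps B=0 W=2
Move 12: W@(1,0) -> caps B=0 W=2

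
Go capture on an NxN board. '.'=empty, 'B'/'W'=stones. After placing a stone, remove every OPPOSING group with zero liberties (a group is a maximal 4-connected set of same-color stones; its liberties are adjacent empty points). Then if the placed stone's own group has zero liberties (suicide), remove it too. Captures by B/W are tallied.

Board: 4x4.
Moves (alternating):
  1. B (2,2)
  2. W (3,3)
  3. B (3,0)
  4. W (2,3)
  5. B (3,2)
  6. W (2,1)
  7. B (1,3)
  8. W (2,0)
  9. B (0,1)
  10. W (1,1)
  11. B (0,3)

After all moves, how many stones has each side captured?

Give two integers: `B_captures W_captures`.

Answer: 2 0

Derivation:
Move 1: B@(2,2) -> caps B=0 W=0
Move 2: W@(3,3) -> caps B=0 W=0
Move 3: B@(3,0) -> caps B=0 W=0
Move 4: W@(2,3) -> caps B=0 W=0
Move 5: B@(3,2) -> caps B=0 W=0
Move 6: W@(2,1) -> caps B=0 W=0
Move 7: B@(1,3) -> caps B=2 W=0
Move 8: W@(2,0) -> caps B=2 W=0
Move 9: B@(0,1) -> caps B=2 W=0
Move 10: W@(1,1) -> caps B=2 W=0
Move 11: B@(0,3) -> caps B=2 W=0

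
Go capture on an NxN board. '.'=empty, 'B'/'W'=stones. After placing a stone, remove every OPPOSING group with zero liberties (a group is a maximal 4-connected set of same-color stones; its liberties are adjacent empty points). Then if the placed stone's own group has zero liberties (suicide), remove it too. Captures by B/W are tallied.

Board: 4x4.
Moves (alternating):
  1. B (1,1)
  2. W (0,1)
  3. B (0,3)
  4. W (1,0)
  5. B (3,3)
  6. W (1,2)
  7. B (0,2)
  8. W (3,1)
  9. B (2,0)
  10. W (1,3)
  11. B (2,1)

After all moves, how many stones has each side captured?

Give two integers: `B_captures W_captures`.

Move 1: B@(1,1) -> caps B=0 W=0
Move 2: W@(0,1) -> caps B=0 W=0
Move 3: B@(0,3) -> caps B=0 W=0
Move 4: W@(1,0) -> caps B=0 W=0
Move 5: B@(3,3) -> caps B=0 W=0
Move 6: W@(1,2) -> caps B=0 W=0
Move 7: B@(0,2) -> caps B=0 W=0
Move 8: W@(3,1) -> caps B=0 W=0
Move 9: B@(2,0) -> caps B=0 W=0
Move 10: W@(1,3) -> caps B=0 W=2
Move 11: B@(2,1) -> caps B=0 W=2

Answer: 0 2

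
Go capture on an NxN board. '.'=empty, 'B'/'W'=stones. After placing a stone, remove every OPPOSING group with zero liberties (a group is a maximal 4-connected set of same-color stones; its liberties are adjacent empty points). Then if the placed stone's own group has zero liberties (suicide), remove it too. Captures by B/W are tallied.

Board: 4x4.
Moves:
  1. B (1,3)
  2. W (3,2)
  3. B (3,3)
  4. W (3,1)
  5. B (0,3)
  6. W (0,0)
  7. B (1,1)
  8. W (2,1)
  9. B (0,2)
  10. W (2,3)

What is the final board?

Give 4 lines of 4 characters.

Move 1: B@(1,3) -> caps B=0 W=0
Move 2: W@(3,2) -> caps B=0 W=0
Move 3: B@(3,3) -> caps B=0 W=0
Move 4: W@(3,1) -> caps B=0 W=0
Move 5: B@(0,3) -> caps B=0 W=0
Move 6: W@(0,0) -> caps B=0 W=0
Move 7: B@(1,1) -> caps B=0 W=0
Move 8: W@(2,1) -> caps B=0 W=0
Move 9: B@(0,2) -> caps B=0 W=0
Move 10: W@(2,3) -> caps B=0 W=1

Answer: W.BB
.B.B
.W.W
.WW.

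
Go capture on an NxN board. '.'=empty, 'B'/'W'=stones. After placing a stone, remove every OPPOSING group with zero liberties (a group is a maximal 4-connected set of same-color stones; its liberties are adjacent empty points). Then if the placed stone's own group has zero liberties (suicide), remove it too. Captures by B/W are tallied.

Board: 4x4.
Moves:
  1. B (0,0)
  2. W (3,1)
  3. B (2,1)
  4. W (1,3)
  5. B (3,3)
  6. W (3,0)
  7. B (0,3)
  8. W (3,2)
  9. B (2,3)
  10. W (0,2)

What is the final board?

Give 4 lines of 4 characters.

Answer: B.W.
...W
.B.B
WWWB

Derivation:
Move 1: B@(0,0) -> caps B=0 W=0
Move 2: W@(3,1) -> caps B=0 W=0
Move 3: B@(2,1) -> caps B=0 W=0
Move 4: W@(1,3) -> caps B=0 W=0
Move 5: B@(3,3) -> caps B=0 W=0
Move 6: W@(3,0) -> caps B=0 W=0
Move 7: B@(0,3) -> caps B=0 W=0
Move 8: W@(3,2) -> caps B=0 W=0
Move 9: B@(2,3) -> caps B=0 W=0
Move 10: W@(0,2) -> caps B=0 W=1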